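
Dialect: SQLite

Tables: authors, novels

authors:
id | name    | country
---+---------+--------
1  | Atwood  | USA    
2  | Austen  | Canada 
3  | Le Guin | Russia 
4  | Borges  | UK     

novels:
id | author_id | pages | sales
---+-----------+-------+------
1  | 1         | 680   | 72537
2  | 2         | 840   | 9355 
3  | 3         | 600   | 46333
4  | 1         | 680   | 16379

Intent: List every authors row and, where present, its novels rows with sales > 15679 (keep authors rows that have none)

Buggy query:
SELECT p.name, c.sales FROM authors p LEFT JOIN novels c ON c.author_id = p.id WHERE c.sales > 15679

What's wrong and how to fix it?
Bug: A WHERE condition on the right-hand table after LEFT JOIN drops unmatched parents

Fix: Put 'c.sales > 15679' in the JOIN's ON clause instead of WHERE

Corrected query:
SELECT p.name, c.sales FROM authors p LEFT JOIN novels c ON c.author_id = p.id AND c.sales > 15679

Result:
name    | sales
--------+------
Atwood  | 16379
Atwood  | 72537
Austen  | NULL 
Le Guin | 46333
Borges  | NULL 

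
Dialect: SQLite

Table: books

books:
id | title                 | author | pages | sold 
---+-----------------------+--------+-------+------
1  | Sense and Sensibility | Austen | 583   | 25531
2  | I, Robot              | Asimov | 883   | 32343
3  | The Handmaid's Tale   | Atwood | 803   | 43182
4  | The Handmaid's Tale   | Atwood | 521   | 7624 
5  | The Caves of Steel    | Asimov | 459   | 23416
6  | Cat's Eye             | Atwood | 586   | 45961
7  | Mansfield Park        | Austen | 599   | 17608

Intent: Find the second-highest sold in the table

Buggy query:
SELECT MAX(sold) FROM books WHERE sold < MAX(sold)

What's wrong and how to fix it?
Bug: The inner MAX is an aggregate inside WHERE, which is not allowed

Fix: Compute the overall MAX in a subquery, then take MAX of rows below it

Corrected query:
SELECT MAX(sold) FROM books WHERE sold < (SELECT MAX(sold) FROM books)

Result:
MAX(sold)
---------
43182    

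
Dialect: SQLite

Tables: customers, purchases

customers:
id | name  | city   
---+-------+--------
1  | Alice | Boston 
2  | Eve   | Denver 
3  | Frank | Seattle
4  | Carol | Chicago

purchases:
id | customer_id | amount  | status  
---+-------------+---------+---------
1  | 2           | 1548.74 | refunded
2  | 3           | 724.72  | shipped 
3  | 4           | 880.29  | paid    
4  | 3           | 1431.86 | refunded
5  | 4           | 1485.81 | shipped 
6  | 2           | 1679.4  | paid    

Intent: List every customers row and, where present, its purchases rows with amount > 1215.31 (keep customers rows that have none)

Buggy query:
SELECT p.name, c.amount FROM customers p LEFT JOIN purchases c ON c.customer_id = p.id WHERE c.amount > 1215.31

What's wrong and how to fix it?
Bug: A WHERE condition on the right-hand table after LEFT JOIN drops unmatched parents

Fix: Put 'c.amount > 1215.31' in the JOIN's ON clause instead of WHERE

Corrected query:
SELECT p.name, c.amount FROM customers p LEFT JOIN purchases c ON c.customer_id = p.id AND c.amount > 1215.31

Result:
name  | amount 
------+--------
Alice | NULL   
Eve   | 1548.74
Eve   | 1679.4 
Frank | 1431.86
Carol | 1485.81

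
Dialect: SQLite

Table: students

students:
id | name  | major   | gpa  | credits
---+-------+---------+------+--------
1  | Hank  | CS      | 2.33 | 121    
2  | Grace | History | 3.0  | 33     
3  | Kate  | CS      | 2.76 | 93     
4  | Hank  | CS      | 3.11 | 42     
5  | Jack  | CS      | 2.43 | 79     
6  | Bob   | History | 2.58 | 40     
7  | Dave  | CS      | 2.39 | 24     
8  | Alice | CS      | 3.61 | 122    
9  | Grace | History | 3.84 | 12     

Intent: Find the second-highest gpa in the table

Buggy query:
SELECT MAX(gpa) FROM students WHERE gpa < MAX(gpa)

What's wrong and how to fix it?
Bug: The inner MAX is an aggregate inside WHERE, which is not allowed

Fix: Compute the overall MAX in a subquery, then take MAX of rows below it

Corrected query:
SELECT MAX(gpa) FROM students WHERE gpa < (SELECT MAX(gpa) FROM students)

Result:
MAX(gpa)
--------
3.61    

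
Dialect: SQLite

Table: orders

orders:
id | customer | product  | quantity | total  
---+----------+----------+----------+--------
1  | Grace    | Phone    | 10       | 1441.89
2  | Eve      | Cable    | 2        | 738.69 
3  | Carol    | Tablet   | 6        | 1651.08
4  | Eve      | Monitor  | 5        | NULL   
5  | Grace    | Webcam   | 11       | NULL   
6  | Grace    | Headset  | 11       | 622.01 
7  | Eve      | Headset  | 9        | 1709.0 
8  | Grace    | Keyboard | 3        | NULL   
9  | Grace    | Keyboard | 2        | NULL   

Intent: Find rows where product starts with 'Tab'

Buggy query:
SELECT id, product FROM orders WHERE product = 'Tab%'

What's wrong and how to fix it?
Bug: '=' compares the literal string including the % character; pattern matching needs LIKE

Fix: Replace '=' with LIKE so 'Tab%' is treated as a pattern

Corrected query:
SELECT id, product FROM orders WHERE product LIKE 'Tab%'

Result:
id | product
---+--------
3  | Tablet 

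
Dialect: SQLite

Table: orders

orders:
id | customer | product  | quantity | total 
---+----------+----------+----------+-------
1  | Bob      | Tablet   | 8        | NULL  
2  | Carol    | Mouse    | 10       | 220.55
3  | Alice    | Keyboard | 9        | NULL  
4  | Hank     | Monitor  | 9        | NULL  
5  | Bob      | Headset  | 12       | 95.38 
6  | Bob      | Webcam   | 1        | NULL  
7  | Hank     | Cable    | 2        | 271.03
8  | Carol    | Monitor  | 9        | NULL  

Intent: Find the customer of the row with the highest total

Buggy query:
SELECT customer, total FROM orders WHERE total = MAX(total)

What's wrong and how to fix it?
Bug: WHERE is evaluated per row; an aggregate over the whole table isn't defined there

Fix: Use a subquery: WHERE total = (SELECT MAX(total) FROM orders)

Corrected query:
SELECT customer, total FROM orders WHERE total = (SELECT MAX(total) FROM orders)

Result:
customer | total 
---------+-------
Hank     | 271.03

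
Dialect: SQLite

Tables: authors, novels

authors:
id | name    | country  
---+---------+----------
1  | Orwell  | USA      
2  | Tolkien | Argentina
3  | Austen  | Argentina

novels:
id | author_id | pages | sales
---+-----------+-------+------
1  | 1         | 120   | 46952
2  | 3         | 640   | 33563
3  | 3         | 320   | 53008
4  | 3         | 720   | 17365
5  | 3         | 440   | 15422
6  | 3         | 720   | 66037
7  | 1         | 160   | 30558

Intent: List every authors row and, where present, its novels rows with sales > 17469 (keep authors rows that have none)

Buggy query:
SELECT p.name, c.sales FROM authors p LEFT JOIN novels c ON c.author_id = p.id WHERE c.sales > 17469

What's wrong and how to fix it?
Bug: A WHERE condition on the right-hand table after LEFT JOIN drops unmatched parents

Fix: Move the right-table condition into the ON clause so unmatched parents are kept

Corrected query:
SELECT p.name, c.sales FROM authors p LEFT JOIN novels c ON c.author_id = p.id AND c.sales > 17469

Result:
name    | sales
--------+------
Orwell  | 30558
Orwell  | 46952
Tolkien | NULL 
Austen  | 33563
Austen  | 53008
Austen  | 66037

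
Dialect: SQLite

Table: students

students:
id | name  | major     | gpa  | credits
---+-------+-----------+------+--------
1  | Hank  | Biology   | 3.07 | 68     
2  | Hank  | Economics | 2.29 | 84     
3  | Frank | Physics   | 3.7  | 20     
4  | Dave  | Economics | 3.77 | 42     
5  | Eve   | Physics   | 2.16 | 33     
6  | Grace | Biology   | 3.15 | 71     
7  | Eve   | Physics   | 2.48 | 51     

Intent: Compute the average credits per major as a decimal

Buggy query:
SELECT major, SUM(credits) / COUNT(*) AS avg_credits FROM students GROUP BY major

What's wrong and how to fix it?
Bug: Both operands are integers, so '/' performs integer division and truncates

Fix: Multiply by 1.0 (or CAST to REAL) to force floating-point division

Corrected query:
SELECT major, SUM(credits) * 1.0 / COUNT(*) AS avg_credits FROM students GROUP BY major

Result:
major     | avg_credits
----------+------------
Biology   | 69.5       
Economics | 63         
Physics   | 34.666667  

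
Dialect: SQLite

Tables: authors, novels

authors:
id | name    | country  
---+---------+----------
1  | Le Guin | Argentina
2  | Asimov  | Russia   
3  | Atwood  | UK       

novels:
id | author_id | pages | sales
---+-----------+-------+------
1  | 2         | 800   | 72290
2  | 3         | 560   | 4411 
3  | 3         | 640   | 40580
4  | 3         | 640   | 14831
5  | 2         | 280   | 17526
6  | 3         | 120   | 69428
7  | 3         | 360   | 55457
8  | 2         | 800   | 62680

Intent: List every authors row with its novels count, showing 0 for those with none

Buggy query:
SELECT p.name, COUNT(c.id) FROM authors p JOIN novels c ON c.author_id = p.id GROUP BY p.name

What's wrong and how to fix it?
Bug: INNER JOIN drops authors rows that have no matching novels rows

Fix: Switch to LEFT JOIN to retain unmatched parent rows

Corrected query:
SELECT p.name, COUNT(c.id) FROM authors p LEFT JOIN novels c ON c.author_id = p.id GROUP BY p.name

Result:
name    | COUNT(c.id)
--------+------------
Asimov  | 3          
Atwood  | 5          
Le Guin | 0          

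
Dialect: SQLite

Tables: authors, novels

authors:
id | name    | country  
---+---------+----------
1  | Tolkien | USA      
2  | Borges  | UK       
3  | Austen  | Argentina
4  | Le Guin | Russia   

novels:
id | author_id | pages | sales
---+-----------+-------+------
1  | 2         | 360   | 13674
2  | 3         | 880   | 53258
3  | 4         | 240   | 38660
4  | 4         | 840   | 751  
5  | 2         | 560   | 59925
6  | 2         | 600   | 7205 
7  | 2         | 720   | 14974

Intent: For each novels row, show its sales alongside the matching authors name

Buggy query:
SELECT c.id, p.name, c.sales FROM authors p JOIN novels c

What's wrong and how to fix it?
Bug: JOIN with no ON clause produces a cartesian product; every novels row pairs with every authors row

Fix: Specify the join condition linking the foreign key to the parent id

Corrected query:
SELECT c.id, p.name, c.sales FROM authors p JOIN novels c ON c.author_id = p.id

Result:
id | name    | sales
---+---------+------
1  | Borges  | 13674
2  | Austen  | 53258
3  | Le Guin | 38660
4  | Le Guin | 751  
5  | Borges  | 59925
6  | Borges  | 7205 
7  | Borges  | 14974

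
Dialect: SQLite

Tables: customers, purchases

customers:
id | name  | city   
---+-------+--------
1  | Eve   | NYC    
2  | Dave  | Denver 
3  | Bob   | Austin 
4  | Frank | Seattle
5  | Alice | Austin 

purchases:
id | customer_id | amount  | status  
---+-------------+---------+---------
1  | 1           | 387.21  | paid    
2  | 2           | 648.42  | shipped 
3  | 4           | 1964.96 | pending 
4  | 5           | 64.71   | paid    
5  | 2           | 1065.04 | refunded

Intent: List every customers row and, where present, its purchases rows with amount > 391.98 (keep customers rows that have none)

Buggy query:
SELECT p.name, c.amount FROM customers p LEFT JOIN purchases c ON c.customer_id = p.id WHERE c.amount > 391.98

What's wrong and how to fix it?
Bug: A WHERE condition on the right-hand table after LEFT JOIN drops unmatched parents

Fix: Move the right-table condition into the ON clause so unmatched parents are kept

Corrected query:
SELECT p.name, c.amount FROM customers p LEFT JOIN purchases c ON c.customer_id = p.id AND c.amount > 391.98

Result:
name  | amount 
------+--------
Eve   | NULL   
Dave  | 648.42 
Dave  | 1065.04
Bob   | NULL   
Frank | 1964.96
Alice | NULL   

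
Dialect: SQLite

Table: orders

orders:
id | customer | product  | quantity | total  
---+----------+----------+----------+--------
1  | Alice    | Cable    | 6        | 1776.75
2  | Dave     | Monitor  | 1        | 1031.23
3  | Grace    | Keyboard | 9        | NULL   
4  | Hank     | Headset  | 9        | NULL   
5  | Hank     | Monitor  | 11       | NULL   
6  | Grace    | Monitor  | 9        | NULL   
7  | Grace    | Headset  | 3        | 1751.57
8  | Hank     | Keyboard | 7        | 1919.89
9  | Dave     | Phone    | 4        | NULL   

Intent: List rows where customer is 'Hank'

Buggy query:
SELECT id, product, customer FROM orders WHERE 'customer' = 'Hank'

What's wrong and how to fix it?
Bug: 'customer' in single quotes is a string literal, not the column; the comparison is literal-vs-literal and never true

Fix: Remove the quotes around the column name (or use double quotes for an identifier)

Corrected query:
SELECT id, product, customer FROM orders WHERE customer = 'Hank'

Result:
id | product  | customer
---+----------+---------
4  | Headset  | Hank    
5  | Monitor  | Hank    
8  | Keyboard | Hank    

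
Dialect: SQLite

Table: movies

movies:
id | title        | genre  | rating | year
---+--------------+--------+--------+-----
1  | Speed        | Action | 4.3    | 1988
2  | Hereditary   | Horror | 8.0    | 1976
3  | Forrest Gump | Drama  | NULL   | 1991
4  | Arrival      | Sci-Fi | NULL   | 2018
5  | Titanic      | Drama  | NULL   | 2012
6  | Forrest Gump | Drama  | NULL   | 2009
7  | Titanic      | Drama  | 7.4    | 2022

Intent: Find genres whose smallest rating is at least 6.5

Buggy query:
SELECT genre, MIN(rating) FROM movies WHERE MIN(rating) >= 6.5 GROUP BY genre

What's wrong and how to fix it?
Bug: MIN() in WHERE is a misuse of aggregate

Fix: Replace WHERE with HAVING after the GROUP BY

Corrected query:
SELECT genre, MIN(rating) FROM movies GROUP BY genre HAVING MIN(rating) >= 6.5

Result:
genre  | MIN(rating)
-------+------------
Drama  | 7.4        
Horror | 8          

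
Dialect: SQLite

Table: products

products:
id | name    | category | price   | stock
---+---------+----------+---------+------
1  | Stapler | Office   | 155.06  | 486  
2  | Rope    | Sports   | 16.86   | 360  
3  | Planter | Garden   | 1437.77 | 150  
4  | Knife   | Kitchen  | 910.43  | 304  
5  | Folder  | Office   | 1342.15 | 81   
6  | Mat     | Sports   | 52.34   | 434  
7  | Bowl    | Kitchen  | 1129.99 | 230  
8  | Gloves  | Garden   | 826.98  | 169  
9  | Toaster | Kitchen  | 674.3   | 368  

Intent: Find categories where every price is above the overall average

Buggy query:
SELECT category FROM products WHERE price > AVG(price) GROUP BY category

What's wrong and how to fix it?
Bug: AVG() is an aggregate; it can't sit directly in WHERE

Fix: Use a subquery for AVG and a HAVING MIN(...) filter so the condition holds for every row in the group

Corrected query:
SELECT category FROM products GROUP BY category HAVING MIN(price) > (SELECT AVG(price) FROM products)

Result:
category
--------
Garden  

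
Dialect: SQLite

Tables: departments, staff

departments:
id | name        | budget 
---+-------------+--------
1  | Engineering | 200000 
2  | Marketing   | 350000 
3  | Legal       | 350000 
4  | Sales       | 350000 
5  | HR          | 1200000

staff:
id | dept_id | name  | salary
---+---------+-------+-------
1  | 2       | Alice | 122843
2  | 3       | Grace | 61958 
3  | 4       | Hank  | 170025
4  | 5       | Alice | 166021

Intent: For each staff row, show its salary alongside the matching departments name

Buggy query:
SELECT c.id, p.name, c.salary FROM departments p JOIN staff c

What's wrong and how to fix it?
Bug: JOIN with no ON clause produces a cartesian product; every staff row pairs with every departments row

Fix: Add ON c.dept_id = p.id to the JOIN

Corrected query:
SELECT c.id, p.name, c.salary FROM departments p JOIN staff c ON c.dept_id = p.id

Result:
id | name      | salary
---+-----------+-------
1  | Marketing | 122843
2  | Legal     | 61958 
3  | Sales     | 170025
4  | HR        | 166021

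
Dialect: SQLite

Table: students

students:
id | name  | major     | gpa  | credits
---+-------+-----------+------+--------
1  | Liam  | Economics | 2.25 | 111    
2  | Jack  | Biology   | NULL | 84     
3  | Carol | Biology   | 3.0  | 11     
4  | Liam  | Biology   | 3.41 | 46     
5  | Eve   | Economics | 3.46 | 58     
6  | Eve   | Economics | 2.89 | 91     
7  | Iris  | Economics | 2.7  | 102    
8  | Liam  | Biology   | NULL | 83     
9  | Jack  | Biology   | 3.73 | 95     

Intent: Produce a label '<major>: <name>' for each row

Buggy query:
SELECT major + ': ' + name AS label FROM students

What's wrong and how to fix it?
Bug: '+' is numeric addition; on text columns SQLite converts them to 0 instead of concatenating

Fix: Use the || operator for string concatenation

Corrected query:
SELECT major || ': ' || name AS label FROM students

Result:
label          
---------------
Economics: Liam
Biology: Jack  
Biology: Carol 
Biology: Liam  
Economics: Eve 
Economics: Eve 
Economics: Iris
Biology: Liam  
Biology: Jack  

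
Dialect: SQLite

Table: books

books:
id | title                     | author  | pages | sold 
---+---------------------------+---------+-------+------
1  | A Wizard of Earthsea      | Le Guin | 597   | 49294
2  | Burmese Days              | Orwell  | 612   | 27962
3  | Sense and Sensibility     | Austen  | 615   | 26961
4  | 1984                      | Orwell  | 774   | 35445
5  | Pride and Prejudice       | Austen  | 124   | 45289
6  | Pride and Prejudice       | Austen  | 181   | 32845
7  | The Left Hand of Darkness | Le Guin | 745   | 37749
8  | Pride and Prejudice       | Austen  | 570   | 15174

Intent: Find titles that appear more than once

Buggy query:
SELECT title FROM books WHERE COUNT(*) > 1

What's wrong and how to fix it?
Bug: COUNT(*) is an aggregate and cannot be used in WHERE

Fix: Group first, then use HAVING for the count condition

Corrected query:
SELECT title FROM books GROUP BY title HAVING COUNT(*) > 1

Result:
title              
-------------------
Pride and Prejudice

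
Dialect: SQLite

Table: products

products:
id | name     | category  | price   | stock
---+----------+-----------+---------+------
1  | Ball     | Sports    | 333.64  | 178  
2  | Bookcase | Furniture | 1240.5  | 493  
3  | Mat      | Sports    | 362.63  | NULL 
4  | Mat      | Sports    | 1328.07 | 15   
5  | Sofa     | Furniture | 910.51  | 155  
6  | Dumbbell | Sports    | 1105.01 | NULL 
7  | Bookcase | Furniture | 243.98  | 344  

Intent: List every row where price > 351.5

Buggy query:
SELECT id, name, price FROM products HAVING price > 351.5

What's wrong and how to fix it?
Bug: This is a non-aggregate query (no GROUP BY, no aggregates), so in SQLite the HAVING clause is invalid here; a row-level condition belongs in WHERE

Fix: Replace HAVING with WHERE since the condition applies to individual rows

Corrected query:
SELECT id, name, price FROM products WHERE price > 351.5

Result:
id | name     | price  
---+----------+--------
2  | Bookcase | 1240.5 
3  | Mat      | 362.63 
4  | Mat      | 1328.07
5  | Sofa     | 910.51 
6  | Dumbbell | 1105.01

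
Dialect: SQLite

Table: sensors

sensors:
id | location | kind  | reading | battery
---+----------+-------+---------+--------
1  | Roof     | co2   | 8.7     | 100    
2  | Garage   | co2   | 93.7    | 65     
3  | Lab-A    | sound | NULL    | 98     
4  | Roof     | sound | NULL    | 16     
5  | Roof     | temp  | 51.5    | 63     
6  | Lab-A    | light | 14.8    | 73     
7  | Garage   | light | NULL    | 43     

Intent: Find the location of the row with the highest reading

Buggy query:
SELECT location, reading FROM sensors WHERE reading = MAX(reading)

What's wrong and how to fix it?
Bug: WHERE is evaluated per row; an aggregate over the whole table isn't defined there

Fix: Wrap MAX in a scalar subquery so WHERE compares against a single value

Corrected query:
SELECT location, reading FROM sensors WHERE reading = (SELECT MAX(reading) FROM sensors)

Result:
location | reading
---------+--------
Garage   | 93.7   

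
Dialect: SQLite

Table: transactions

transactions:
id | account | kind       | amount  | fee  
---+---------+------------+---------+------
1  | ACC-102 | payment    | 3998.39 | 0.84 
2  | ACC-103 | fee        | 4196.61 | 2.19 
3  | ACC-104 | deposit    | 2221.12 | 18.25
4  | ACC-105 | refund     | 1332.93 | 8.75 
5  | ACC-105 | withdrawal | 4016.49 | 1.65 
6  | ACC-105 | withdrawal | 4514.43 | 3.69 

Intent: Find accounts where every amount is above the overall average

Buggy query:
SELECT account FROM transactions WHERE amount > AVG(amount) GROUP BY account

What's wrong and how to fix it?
Bug: AVG() is an aggregate; it can't sit directly in WHERE

Fix: Use a subquery for AVG and a HAVING MIN(...) filter so the condition holds for every row in the group

Corrected query:
SELECT account FROM transactions GROUP BY account HAVING MIN(amount) > (SELECT AVG(amount) FROM transactions)

Result:
account
-------
ACC-102
ACC-103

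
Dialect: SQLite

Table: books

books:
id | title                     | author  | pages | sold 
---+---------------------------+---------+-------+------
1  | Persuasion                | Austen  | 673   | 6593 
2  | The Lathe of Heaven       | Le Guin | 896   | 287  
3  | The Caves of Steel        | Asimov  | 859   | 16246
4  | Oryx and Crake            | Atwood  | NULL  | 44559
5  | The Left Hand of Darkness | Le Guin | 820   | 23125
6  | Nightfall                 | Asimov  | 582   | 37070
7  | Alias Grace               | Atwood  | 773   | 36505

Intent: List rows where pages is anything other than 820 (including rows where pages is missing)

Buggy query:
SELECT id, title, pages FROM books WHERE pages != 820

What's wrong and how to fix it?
Bug: 'pages != 820' is unknown when pages is NULL, so NULL rows are silently excluded

Fix: Add an explicit OR pages IS NULL to include the missing-value rows

Corrected query:
SELECT id, title, pages FROM books WHERE pages != 820 OR pages IS NULL

Result:
id | title               | pages
---+---------------------+------
1  | Persuasion          | 673  
2  | The Lathe of Heaven | 896  
3  | The Caves of Steel  | 859  
4  | Oryx and Crake      | NULL 
6  | Nightfall           | 582  
7  | Alias Grace         | 773  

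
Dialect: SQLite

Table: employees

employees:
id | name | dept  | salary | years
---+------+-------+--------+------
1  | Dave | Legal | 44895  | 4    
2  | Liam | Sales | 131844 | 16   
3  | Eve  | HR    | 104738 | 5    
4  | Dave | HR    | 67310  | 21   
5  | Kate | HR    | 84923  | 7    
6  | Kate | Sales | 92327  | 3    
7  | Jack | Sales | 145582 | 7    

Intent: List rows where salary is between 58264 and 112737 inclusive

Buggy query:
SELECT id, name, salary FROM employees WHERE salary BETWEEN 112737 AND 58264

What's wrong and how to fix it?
Bug: BETWEEN expects the lower bound first; with 112737 AND 58264 the range is empty

Fix: Swap the bounds so the smaller value comes first

Corrected query:
SELECT id, name, salary FROM employees WHERE salary BETWEEN 58264 AND 112737

Result:
id | name | salary
---+------+-------
3  | Eve  | 104738
4  | Dave | 67310 
5  | Kate | 84923 
6  | Kate | 92327 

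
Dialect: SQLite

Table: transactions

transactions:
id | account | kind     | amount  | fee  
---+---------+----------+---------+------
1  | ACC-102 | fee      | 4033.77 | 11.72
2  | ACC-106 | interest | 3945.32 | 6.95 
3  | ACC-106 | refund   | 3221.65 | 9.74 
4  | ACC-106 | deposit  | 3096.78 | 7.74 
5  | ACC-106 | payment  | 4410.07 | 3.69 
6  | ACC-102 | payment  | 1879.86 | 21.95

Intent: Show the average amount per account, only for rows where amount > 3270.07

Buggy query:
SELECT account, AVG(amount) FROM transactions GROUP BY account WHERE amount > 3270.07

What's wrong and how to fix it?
Bug: WHERE cannot follow GROUP BY

Fix: Move the WHERE clause before GROUP BY

Corrected query:
SELECT account, AVG(amount) FROM transactions WHERE amount > 3270.07 GROUP BY account

Result:
account | AVG(amount)
--------+------------
ACC-102 | 4033.77    
ACC-106 | 4177.695   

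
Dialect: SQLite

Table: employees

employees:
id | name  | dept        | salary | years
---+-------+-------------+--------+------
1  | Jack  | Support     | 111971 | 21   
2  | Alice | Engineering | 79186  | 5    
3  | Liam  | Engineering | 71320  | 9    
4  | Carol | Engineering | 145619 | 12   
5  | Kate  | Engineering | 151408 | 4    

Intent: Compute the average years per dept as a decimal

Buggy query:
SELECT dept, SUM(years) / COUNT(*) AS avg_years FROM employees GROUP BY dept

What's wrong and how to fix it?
Bug: SUM(years) and COUNT(*) are both integers; the division truncates the fractional part

Fix: Cast one side to REAL so the division keeps the fractional part

Corrected query:
SELECT dept, SUM(years) * 1.0 / COUNT(*) AS avg_years FROM employees GROUP BY dept

Result:
dept        | avg_years
------------+----------
Engineering | 7.5      
Support     | 21       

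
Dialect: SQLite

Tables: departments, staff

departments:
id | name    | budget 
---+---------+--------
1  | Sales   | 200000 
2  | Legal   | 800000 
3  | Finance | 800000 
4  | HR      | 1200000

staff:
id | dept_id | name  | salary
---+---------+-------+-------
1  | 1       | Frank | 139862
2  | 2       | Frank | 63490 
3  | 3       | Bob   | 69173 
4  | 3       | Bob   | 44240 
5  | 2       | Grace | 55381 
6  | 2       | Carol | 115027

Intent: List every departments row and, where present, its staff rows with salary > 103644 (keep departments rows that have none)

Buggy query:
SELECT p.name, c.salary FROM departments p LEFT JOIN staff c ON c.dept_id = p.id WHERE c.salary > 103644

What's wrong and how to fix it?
Bug: Filtering c.salary in WHERE discards the NULL rows produced by LEFT JOIN, turning it into an inner join

Fix: Move the right-table condition into the ON clause so unmatched parents are kept

Corrected query:
SELECT p.name, c.salary FROM departments p LEFT JOIN staff c ON c.dept_id = p.id AND c.salary > 103644

Result:
name    | salary
--------+-------
Sales   | 139862
Legal   | 115027
Finance | NULL  
HR      | NULL  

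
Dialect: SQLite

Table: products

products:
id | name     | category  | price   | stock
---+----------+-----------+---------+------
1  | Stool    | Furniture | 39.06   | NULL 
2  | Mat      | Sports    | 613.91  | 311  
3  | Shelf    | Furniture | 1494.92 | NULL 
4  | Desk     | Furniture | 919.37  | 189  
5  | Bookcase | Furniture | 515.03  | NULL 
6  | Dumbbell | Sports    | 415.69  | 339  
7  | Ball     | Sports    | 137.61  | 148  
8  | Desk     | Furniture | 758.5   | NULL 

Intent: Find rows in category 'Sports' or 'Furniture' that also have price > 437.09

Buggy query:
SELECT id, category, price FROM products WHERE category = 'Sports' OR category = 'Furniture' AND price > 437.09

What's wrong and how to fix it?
Bug: Without parentheses, AND is evaluated before OR, so the price filter only applies to the 'Furniture' branch

Fix: Group the OR with parentheses (or use IN), then AND the threshold

Corrected query:
SELECT id, category, price FROM products WHERE (category = 'Sports' OR category = 'Furniture') AND price > 437.09

Result:
id | category  | price  
---+-----------+--------
2  | Sports    | 613.91 
3  | Furniture | 1494.92
4  | Furniture | 919.37 
5  | Furniture | 515.03 
8  | Furniture | 758.5  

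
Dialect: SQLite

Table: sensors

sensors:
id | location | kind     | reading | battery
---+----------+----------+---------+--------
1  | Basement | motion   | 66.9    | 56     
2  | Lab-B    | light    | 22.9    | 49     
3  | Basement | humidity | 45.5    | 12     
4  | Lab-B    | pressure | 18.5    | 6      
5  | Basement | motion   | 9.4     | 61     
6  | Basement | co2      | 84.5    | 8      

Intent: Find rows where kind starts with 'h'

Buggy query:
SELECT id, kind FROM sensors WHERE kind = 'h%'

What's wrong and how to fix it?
Bug: Wildcards only work with LIKE; '=' treats '%' as a literal character

Fix: Use LIKE for wildcard pattern matching

Corrected query:
SELECT id, kind FROM sensors WHERE kind LIKE 'h%'

Result:
id | kind    
---+---------
3  | humidity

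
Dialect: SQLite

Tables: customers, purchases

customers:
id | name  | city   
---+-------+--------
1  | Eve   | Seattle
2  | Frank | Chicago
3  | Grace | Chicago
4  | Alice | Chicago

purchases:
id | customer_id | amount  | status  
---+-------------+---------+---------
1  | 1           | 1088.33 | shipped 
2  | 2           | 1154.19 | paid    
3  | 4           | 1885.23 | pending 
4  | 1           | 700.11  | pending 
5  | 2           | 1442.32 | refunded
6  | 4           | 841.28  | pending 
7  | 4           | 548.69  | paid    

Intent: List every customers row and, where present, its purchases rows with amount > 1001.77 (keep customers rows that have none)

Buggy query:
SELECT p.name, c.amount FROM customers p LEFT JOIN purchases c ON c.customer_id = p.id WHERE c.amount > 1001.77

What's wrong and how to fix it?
Bug: A WHERE condition on the right-hand table after LEFT JOIN drops unmatched parents

Fix: Put 'c.amount > 1001.77' in the JOIN's ON clause instead of WHERE

Corrected query:
SELECT p.name, c.amount FROM customers p LEFT JOIN purchases c ON c.customer_id = p.id AND c.amount > 1001.77

Result:
name  | amount 
------+--------
Eve   | 1088.33
Frank | 1154.19
Frank | 1442.32
Grace | NULL   
Alice | 1885.23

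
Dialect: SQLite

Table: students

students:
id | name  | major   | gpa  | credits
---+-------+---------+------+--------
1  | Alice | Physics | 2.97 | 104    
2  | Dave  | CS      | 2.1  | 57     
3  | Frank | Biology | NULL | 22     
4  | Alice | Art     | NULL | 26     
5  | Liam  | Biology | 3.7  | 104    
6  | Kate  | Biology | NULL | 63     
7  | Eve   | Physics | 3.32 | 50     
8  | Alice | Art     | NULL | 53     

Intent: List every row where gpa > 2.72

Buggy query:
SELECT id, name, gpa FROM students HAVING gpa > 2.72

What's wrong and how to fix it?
Bug: This is a non-aggregate query (no GROUP BY, no aggregates), so in SQLite the HAVING clause is invalid here; a row-level condition belongs in WHERE

Fix: Use WHERE for row-level filtering

Corrected query:
SELECT id, name, gpa FROM students WHERE gpa > 2.72

Result:
id | name  | gpa 
---+-------+-----
1  | Alice | 2.97
5  | Liam  | 3.7 
7  | Eve   | 3.32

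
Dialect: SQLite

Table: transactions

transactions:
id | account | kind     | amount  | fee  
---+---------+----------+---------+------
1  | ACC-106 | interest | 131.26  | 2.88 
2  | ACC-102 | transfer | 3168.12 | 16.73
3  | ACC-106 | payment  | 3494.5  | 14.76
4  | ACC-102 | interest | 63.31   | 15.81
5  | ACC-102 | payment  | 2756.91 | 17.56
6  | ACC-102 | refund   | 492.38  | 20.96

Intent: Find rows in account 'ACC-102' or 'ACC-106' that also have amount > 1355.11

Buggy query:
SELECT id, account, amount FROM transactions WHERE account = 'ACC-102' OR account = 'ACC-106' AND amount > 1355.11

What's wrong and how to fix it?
Bug: Without parentheses, AND is evaluated before OR, so the amount filter only applies to the 'ACC-106' branch

Fix: Group the OR with parentheses (or use IN), then AND the threshold

Corrected query:
SELECT id, account, amount FROM transactions WHERE (account = 'ACC-102' OR account = 'ACC-106') AND amount > 1355.11

Result:
id | account | amount 
---+---------+--------
2  | ACC-102 | 3168.12
3  | ACC-106 | 3494.5 
5  | ACC-102 | 2756.91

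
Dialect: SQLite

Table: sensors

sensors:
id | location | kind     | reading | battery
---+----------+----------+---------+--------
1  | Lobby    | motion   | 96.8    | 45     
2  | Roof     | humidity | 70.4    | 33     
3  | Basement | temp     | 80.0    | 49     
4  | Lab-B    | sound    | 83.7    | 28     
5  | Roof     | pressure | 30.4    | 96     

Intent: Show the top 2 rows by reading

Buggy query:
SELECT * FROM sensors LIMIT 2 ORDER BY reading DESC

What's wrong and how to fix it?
Bug: ORDER BY cannot follow LIMIT; LIMIT is the final clause

Fix: Swap the clauses: ORDER BY first, then LIMIT

Corrected query:
SELECT * FROM sensors ORDER BY reading DESC LIMIT 2

Result:
id | location | kind   | reading | battery
---+----------+--------+---------+--------
1  | Lobby    | motion | 96.8    | 45     
4  | Lab-B    | sound  | 83.7    | 28     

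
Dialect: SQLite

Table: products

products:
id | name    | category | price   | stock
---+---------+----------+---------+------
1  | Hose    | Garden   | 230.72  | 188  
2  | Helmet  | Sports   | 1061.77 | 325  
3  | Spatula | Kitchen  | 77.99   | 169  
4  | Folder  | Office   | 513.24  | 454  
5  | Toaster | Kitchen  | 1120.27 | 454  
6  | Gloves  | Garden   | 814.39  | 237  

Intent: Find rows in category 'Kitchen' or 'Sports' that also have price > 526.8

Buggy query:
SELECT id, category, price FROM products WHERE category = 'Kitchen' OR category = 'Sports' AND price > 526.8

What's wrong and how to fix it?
Bug: AND binds tighter than OR, so this parses as category = 'Kitchen' OR (category = 'Sports' AND price > 526.8)

Fix: Group the OR with parentheses (or use IN), then AND the threshold

Corrected query:
SELECT id, category, price FROM products WHERE (category = 'Kitchen' OR category = 'Sports') AND price > 526.8

Result:
id | category | price  
---+----------+--------
2  | Sports   | 1061.77
5  | Kitchen  | 1120.27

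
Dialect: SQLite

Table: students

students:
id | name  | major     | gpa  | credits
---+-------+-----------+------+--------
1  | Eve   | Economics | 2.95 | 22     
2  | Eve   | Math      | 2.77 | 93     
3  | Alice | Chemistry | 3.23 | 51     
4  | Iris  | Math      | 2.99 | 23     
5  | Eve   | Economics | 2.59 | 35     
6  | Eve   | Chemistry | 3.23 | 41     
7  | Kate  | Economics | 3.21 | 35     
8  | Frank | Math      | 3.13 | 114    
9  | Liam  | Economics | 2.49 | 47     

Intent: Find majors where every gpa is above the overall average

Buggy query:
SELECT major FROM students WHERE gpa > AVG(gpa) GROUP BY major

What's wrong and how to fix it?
Bug: AVG() is an aggregate; it can't sit directly in WHERE

Fix: Use a subquery for AVG and a HAVING MIN(...) filter so the condition holds for every row in the group

Corrected query:
SELECT major FROM students GROUP BY major HAVING MIN(gpa) > (SELECT AVG(gpa) FROM students)

Result:
major    
---------
Chemistry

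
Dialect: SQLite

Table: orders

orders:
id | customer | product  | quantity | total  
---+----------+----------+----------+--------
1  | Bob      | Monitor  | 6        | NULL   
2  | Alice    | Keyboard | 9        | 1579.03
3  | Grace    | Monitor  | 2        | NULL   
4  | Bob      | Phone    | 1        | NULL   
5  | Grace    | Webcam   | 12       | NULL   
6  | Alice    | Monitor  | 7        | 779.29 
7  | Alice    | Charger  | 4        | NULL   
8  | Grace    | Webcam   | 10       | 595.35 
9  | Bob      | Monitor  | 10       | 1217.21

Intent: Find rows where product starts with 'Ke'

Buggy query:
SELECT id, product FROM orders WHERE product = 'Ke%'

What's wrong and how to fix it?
Bug: Wildcards only work with LIKE; '=' treats '%' as a literal character

Fix: Use LIKE for wildcard pattern matching

Corrected query:
SELECT id, product FROM orders WHERE product LIKE 'Ke%'

Result:
id | product 
---+---------
2  | Keyboard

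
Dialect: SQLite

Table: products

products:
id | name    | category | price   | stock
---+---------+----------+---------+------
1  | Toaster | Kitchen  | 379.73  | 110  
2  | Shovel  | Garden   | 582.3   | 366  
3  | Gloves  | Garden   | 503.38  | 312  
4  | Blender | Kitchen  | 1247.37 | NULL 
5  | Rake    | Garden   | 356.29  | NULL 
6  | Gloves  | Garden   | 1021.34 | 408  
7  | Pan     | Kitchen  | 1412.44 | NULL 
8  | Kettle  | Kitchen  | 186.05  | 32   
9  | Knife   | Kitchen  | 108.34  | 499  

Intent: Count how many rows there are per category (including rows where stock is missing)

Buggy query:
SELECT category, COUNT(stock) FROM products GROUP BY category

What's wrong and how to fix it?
Bug: COUNT(column) counts non-NULL values only; rows with NULL stock aren't counted

Fix: Use COUNT(*) to count all rows regardless of NULL

Corrected query:
SELECT category, COUNT(*) FROM products GROUP BY category

Result:
category | COUNT(*)
---------+---------
Garden   | 4       
Kitchen  | 5       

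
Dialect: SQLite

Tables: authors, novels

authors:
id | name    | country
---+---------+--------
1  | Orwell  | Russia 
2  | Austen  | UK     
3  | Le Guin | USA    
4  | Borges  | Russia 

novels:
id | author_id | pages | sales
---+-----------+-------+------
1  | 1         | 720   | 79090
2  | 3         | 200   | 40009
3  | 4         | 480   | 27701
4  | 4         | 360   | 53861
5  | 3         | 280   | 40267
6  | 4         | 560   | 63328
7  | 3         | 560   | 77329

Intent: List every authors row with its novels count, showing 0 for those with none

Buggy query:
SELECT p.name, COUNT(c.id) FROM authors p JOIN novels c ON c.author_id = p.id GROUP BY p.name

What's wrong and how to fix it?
Bug: An inner join excludes parents with zero children

Fix: Switch to LEFT JOIN to retain unmatched parent rows

Corrected query:
SELECT p.name, COUNT(c.id) FROM authors p LEFT JOIN novels c ON c.author_id = p.id GROUP BY p.name

Result:
name    | COUNT(c.id)
--------+------------
Austen  | 0          
Borges  | 3          
Le Guin | 3          
Orwell  | 1          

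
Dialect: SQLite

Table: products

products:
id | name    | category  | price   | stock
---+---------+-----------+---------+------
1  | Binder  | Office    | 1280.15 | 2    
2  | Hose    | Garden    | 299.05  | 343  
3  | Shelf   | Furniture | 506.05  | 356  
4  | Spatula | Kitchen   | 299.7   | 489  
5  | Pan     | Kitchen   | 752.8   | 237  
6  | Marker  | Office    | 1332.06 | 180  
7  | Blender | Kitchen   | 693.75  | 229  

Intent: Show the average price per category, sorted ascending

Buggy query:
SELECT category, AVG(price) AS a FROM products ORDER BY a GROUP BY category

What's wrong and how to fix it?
Bug: ORDER BY appears before GROUP BY; SQL clause order requires GROUP BY first

Fix: Move ORDER BY to the end, after GROUP BY

Corrected query:
SELECT category, AVG(price) AS a FROM products GROUP BY category ORDER BY a

Result:
category  | a         
----------+-----------
Garden    | 299.05    
Furniture | 506.05    
Kitchen   | 582.083333
Office    | 1306.105  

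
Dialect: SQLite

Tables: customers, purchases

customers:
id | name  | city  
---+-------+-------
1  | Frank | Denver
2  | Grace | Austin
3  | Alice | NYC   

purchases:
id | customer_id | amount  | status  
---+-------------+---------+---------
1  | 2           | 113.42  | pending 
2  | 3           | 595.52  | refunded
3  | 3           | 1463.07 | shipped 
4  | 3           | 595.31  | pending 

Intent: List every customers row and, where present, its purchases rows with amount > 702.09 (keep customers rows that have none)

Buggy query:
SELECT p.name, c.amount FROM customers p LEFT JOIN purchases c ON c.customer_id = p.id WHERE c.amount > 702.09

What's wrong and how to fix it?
Bug: Filtering c.amount in WHERE discards the NULL rows produced by LEFT JOIN, turning it into an inner join

Fix: Put 'c.amount > 702.09' in the JOIN's ON clause instead of WHERE

Corrected query:
SELECT p.name, c.amount FROM customers p LEFT JOIN purchases c ON c.customer_id = p.id AND c.amount > 702.09

Result:
name  | amount 
------+--------
Frank | NULL   
Grace | NULL   
Alice | 1463.07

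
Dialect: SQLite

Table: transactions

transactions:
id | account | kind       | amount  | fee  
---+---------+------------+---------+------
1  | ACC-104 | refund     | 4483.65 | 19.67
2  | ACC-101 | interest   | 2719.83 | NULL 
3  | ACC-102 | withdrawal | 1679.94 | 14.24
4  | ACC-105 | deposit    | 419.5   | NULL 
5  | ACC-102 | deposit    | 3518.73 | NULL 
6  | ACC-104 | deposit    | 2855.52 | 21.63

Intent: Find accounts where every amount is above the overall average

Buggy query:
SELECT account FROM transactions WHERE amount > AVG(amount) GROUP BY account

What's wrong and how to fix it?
Bug: AVG() is an aggregate; it can't sit directly in WHERE

Fix: Compute the overall average in a scalar subquery and compare each group's MIN against it in HAVING

Corrected query:
SELECT account FROM transactions GROUP BY account HAVING MIN(amount) > (SELECT AVG(amount) FROM transactions)

Result:
account
-------
ACC-101
ACC-104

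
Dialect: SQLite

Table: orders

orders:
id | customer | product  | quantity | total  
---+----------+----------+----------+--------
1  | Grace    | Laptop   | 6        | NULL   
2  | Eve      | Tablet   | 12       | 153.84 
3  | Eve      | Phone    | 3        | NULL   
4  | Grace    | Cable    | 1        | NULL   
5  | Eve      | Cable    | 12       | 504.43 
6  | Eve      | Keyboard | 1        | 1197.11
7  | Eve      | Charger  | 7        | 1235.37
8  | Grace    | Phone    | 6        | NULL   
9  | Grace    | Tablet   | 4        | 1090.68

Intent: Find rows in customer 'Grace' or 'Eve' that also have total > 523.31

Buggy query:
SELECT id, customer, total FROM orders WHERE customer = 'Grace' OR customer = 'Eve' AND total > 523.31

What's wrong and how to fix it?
Bug: Without parentheses, AND is evaluated before OR, so the total filter only applies to the 'Eve' branch

Fix: Group the OR with parentheses (or use IN), then AND the threshold

Corrected query:
SELECT id, customer, total FROM orders WHERE (customer = 'Grace' OR customer = 'Eve') AND total > 523.31

Result:
id | customer | total  
---+----------+--------
6  | Eve      | 1197.11
7  | Eve      | 1235.37
9  | Grace    | 1090.68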